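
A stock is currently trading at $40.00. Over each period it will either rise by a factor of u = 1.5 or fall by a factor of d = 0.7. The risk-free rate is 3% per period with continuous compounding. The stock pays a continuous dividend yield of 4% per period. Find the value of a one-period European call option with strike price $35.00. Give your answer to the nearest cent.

$8.80

Per-period risk-free factor R = e^0.03 = 1.0305; dividend-adjusted growth = e^(0.03−0.04) = 0.9900.
Risk-neutral probability p = (0.9900 − 0.7)/(1.5 − 0.7) = 0.2900/0.8000 = 0.3626
Terminal stock prices: S_u = 60, S_d = 28
Terminal payoffs (S − K): max(25, 0) = 25, max(-7, 0) = 0
Node 0 (S = 40): V_0 = e^(−0.03)·[0.3626·25.0000 + 0.6374·0.0000] = 8.7962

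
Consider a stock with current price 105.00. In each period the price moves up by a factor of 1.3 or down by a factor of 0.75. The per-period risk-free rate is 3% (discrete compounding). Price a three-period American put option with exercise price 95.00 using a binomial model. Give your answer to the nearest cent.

12.25

Risk-neutral probability p = (1 + 0.03 − 0.75)/(1.3 − 0.75) = 0.2800/0.5500 = 0.5091
Terminal stock prices: S_uuu = 230.7, S_uud = 133.1, S_udd = 76.78, S_ddd = 44.3
Terminal payoffs (K − S): max(-135.7, 0) = 0, max(-38.09, 0) = 0, max(18.22, 0) = 18.22, max(50.7, 0) = 50.7
Node uu (S = 177.5): continuation = 1/1.03·[0.5091·0.0000 + 0.4909·0.0000] = 0.0000; exercise value = 0.0000 ≤ continuation, so V_uu = 0.0000
Node ud (S = 102.4): continuation = 1/1.03·[0.5091·0.0000 + 0.4909·18.2188] = 8.6833; exercise value = 0.0000 ≤ continuation, so V_ud = 8.6833
Node dd (S = 59.06): continuation = 1/1.03·[0.5091·18.2188 + 0.4909·50.7031] = 33.1705; exercise value = 35.9375 > continuation, so V_dd = 35.9375 (exercise)
Node u (S = 136.5): continuation = 1/1.03·[0.5091·0.0000 + 0.4909·8.6833] = 4.1385; exercise value = 0.0000 ≤ continuation, so V_u = 4.1385
Node d (S = 78.75): continuation = 1/1.03·[0.5091·8.6833 + 0.4909·35.9375] = 21.4200; exercise value = 16.2500 ≤ continuation, so V_d = 21.4200
Node 0 (S = 105): continuation = 1/1.03·[0.5091·4.1385 + 0.4909·21.4200] = 12.2545; exercise value = 0.0000 ≤ continuation, so V_0 = 12.2545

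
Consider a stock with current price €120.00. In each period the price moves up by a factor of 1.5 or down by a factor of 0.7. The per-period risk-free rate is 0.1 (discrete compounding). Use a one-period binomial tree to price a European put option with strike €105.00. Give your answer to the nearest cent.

€9.55

Risk-neutral probability p = (1 + 0.1 − 0.7)/(1.5 − 0.7) = 0.4000/0.8000 = 0.5000
Terminal stock prices: S_u = 180, S_d = 84
Terminal payoffs (K − S): max(-75, 0) = 0, max(21, 0) = 21
Node 0 (S = 120): V_0 = 1/1.1·[0.5000·0.0000 + 0.5000·21.0000] = 9.5455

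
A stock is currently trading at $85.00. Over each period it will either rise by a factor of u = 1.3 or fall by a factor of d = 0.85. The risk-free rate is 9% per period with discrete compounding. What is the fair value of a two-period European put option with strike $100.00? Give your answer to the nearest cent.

$9.62

Risk-neutral probability p = (1 + 0.09 − 0.85)/(1.3 − 0.85) = 0.2400/0.4500 = 0.5333
Terminal stock prices: S_uu = 143.7, S_ud = 93.92, S_dd = 61.41
Terminal payoffs (K − S): max(-43.65, 0) = 0, max(6.075, 0) = 6.075, max(38.59, 0) = 38.59
Node u (S = 110.5): V_u = 1/1.09·[0.5333·0.0000 + 0.4667·6.0750] = 2.6009
Node d (S = 72.25): V_d = 1/1.09·[0.5333·6.0750 + 0.4667·38.5875] = 19.4931
Node 0 (S = 85): V_0 = 1/1.09·[0.5333·2.6009 + 0.4667·19.4931] = 9.6183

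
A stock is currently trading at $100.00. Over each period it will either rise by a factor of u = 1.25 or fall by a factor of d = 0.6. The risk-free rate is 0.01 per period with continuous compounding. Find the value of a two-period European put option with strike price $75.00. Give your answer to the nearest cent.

$5.21

Risk-neutral probability p = (e^0.01 − 0.6)/(1.25 − 0.6) = 0.4101/0.6500 = 0.6308
Terminal stock prices: S_uu = 156.2, S_ud = 75, S_dd = 36
Terminal payoffs (K − S): max(-81.25, 0) = 0, max(0, 0) = 0, max(39, 0) = 39
Node u (S = 125): V_u = e^(−0.01)·[0.6308·0.0000 + 0.3692·0.0000] = 0.0000
Node d (S = 60): V_d = e^(−0.01)·[0.6308·0.0000 + 0.3692·39.0000] = 14.2537
Node 0 (S = 100): V_0 = e^(−0.01)·[0.6308·0.0000 + 0.3692·14.2537] = 5.2095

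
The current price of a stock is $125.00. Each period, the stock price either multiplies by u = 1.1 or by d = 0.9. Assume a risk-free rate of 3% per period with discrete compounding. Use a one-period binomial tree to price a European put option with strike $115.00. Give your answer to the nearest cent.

$0.85

Risk-neutral probability p = (1 + 0.03 − 0.9)/(1.1 − 0.9) = 0.1300/0.2000 = 0.6500
Terminal stock prices: S_u = 137.5, S_d = 112.5
Terminal payoffs (K − S): max(-22.5, 0) = 0, max(2.5, 0) = 2.5
Node 0 (S = 125): V_0 = 1/1.03·[0.6500·0.0000 + 0.3500·2.5000] = 0.8495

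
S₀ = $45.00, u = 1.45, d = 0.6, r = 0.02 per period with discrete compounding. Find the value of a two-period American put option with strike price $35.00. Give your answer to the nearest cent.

Risk-neutral probability p = (1 + 0.02 − 0.6)/(1.45 − 0.6) = 0.4200/0.8500 = 0.4941
Terminal stock prices: S_uu = 94.61, S_ud = 39.15, S_dd = 16.2
Terminal payoffs (K − S): max(-59.61, 0) = 0, max(-4.15, 0) = 0, max(18.8, 0) = 18.8
Node u (S = 65.25): continuation = 1/1.02·[0.4941·0.0000 + 0.5059·0.0000] = 0.0000; exercise value = 0.0000 ≤ continuation, so V_u = 0.0000
Node d (S = 27): continuation = 1/1.02·[0.4941·0.0000 + 0.5059·18.8000] = 9.3241; exercise value = 8.0000 ≤ continuation, so V_d = 9.3241
Node 0 (S = 45): continuation = 1/1.02·[0.4941·0.0000 + 0.5059·9.3241] = 4.6244; exercise value = 0.0000 ≤ continuation, so V_0 = 4.6244

$4.62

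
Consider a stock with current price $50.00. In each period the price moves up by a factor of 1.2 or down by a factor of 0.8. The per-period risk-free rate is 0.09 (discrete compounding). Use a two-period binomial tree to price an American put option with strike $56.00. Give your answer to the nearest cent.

Risk-neutral probability p = (1 + 0.09 − 0.8)/(1.2 − 0.8) = 0.2900/0.4000 = 0.7250
Terminal stock prices: S_uu = 72, S_ud = 48, S_dd = 32
Terminal payoffs (K − S): max(-16, 0) = 0, max(8, 0) = 8, max(24, 0) = 24
Node u (S = 60): continuation = 1/1.09·[0.7250·0.0000 + 0.2750·8.0000] = 2.0183; exercise value = 0.0000 ≤ continuation, so V_u = 2.0183
Node d (S = 40): continuation = 1/1.09·[0.7250·8.0000 + 0.2750·24.0000] = 11.3761; exercise value = 16.0000 > continuation, so V_d = 16.0000 (exercise)
Node 0 (S = 50): continuation = 1/1.09·[0.7250·2.0183 + 0.2750·16.0000] = 5.3792; exercise value = 6.0000 > continuation, so V_0 = 6.0000 (exercise)

$6.00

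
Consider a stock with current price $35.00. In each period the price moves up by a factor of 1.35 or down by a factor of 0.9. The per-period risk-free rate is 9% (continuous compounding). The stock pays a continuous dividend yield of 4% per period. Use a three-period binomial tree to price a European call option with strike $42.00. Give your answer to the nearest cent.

Per-period risk-free factor R = e^0.09 = 1.0942; dividend-adjusted growth = e^(0.09−0.04) = 1.0513.
Risk-neutral probability p = (1.0513 − 0.9)/(1.35 − 0.9) = 0.1513/0.4500 = 0.3362
Terminal stock prices: S_uuu = 86.11, S_uud = 57.41, S_udd = 38.27, S_ddd = 25.52
Terminal payoffs (S − K): max(44.11, 0) = 44.11, max(15.41, 0) = 15.41, max(-3.727, 0) = 0, max(-16.48, 0) = 0
Node uu (S = 63.79): V_uu = e^(−0.09)·[0.3362·44.1131 + 0.6638·15.4088] = 22.9012
Node ud (S = 42.52): V_ud = e^(−0.09)·[0.3362·15.4088 + 0.6638·0.0000] = 4.7340
Node dd (S = 28.35): V_dd = e^(−0.09)·[0.3362·0.0000 + 0.6638·0.0000] = 0.0000
Node u (S = 47.25): V_u = e^(−0.09)·[0.3362·22.9012 + 0.6638·4.7340] = 9.9080
Node d (S = 31.5): V_d = e^(−0.09)·[0.3362·4.7340 + 0.6638·0.0000] = 1.4544
Node 0 (S = 35): V_0 = e^(−0.09)·[0.3362·9.9080 + 0.6638·1.4544] = 3.9264

$3.93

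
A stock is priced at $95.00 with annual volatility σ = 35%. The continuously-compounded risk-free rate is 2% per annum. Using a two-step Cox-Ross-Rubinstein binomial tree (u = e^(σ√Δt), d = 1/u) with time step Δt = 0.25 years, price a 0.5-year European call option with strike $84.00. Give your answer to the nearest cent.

$16.57

CRR parameters: u = e^(σ√Δt) = e^(0.35·√0.25) = 1.1912, d = 1/u = 0.8395
Per-period rate: rΔt = 0.02·0.25 = 0.005, so R = e^0.005 = 1.0050
Risk-neutral probability p = (e^0.005 − 0.8395)/(1.1912 − 0.8395) = 0.1656/0.3518 = 0.4706
Terminal stock prices: S_uu = 134.8, S_ud = 95, S_dd = 66.95
Terminal payoffs (S − K): max(50.81, 0) = 50.81, max(11, 0) = 11, max(-17.05, 0) = 0
Node u (S = 113.2): V_u = e^(−0.005)·[0.4706·50.8114 + 0.5294·11.0000] = 29.5873
Node d (S = 79.75): V_d = e^(−0.005)·[0.4706·11.0000 + 0.5294·0.0000] = 5.1509
Node 0 (S = 95): V_0 = e^(−0.005)·[0.4706·29.5873 + 0.5294·5.1509] = 16.5679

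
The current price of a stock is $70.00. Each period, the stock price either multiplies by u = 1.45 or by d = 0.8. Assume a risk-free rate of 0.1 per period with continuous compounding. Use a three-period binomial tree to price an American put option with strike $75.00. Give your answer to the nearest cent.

Risk-neutral probability p = (e^0.1 − 0.8)/(1.45 − 0.8) = 0.3052/0.6500 = 0.4695
Terminal stock prices: S_uuu = 213.4, S_uud = 117.7, S_udd = 64.96, S_ddd = 35.84
Terminal payoffs (K − S): max(-138.4, 0) = 0, max(-42.74, 0) = 0, max(10.04, 0) = 10.04, max(39.16, 0) = 39.16
Node uu (S = 147.2): continuation = e^(−0.1)·[0.4695·0.0000 + 0.5305·0.0000] = 0.0000; exercise value = 0.0000 ≤ continuation, so V_uu = 0.0000
Node ud (S = 81.2): continuation = e^(−0.1)·[0.4695·0.0000 + 0.5305·10.0400] = 4.8194; exercise value = 0.0000 ≤ continuation, so V_ud = 4.8194
Node dd (S = 44.8): continuation = e^(−0.1)·[0.4695·10.0400 + 0.5305·39.1600] = 23.0628; exercise value = 30.2000 > continuation, so V_dd = 30.2000 (exercise)
Node u (S = 101.5): continuation = e^(−0.1)·[0.4695·0.0000 + 0.5305·4.8194] = 2.3134; exercise value = 0.0000 ≤ continuation, so V_u = 2.3134
Node d (S = 56): continuation = e^(−0.1)·[0.4695·4.8194 + 0.5305·30.2000] = 16.5440; exercise value = 19.0000 > continuation, so V_d = 19.0000 (exercise)
Node 0 (S = 70): continuation = e^(−0.1)·[0.4695·2.3134 + 0.5305·19.0000] = 10.1032; exercise value = 5.0000 ≤ continuation, so V_0 = 10.1032

$10.10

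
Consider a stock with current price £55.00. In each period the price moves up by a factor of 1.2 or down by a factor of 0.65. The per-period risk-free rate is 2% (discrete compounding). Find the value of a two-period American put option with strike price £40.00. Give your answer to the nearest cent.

£1.73

Risk-neutral probability p = (1 + 0.02 − 0.65)/(1.2 − 0.65) = 0.3700/0.5500 = 0.6727
Terminal stock prices: S_uu = 79.2, S_ud = 42.9, S_dd = 23.24
Terminal payoffs (K − S): max(-39.2, 0) = 0, max(-2.9, 0) = 0, max(16.76, 0) = 16.76
Node u (S = 66): continuation = 1/1.02·[0.6727·0.0000 + 0.3273·0.0000] = 0.0000; exercise value = 0.0000 ≤ continuation, so V_u = 0.0000
Node d (S = 35.75): continuation = 1/1.02·[0.6727·0.0000 + 0.3273·16.7625] = 5.3783; exercise value = 4.2500 ≤ continuation, so V_d = 5.3783
Node 0 (S = 55): continuation = 1/1.02·[0.6727·0.0000 + 0.3273·5.3783] = 1.7257; exercise value = 0.0000 ≤ continuation, so V_0 = 1.7257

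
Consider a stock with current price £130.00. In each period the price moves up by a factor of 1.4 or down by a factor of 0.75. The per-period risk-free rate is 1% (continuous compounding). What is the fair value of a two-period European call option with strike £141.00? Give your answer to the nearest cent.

Risk-neutral probability p = (e^0.01 − 0.75)/(1.4 − 0.75) = 0.2601/0.6500 = 0.4001
Terminal stock prices: S_uu = 254.8, S_ud = 136.5, S_dd = 73.12
Terminal payoffs (S − K): max(113.8, 0) = 113.8, max(-4.5, 0) = 0, max(-67.88, 0) = 0
Node u (S = 182): V_u = e^(−0.01)·[0.4001·113.8000 + 0.5999·0.0000] = 45.0758
Node d (S = 97.5): V_d = e^(−0.01)·[0.4001·0.0000 + 0.5999·0.0000] = 0.0000
Node 0 (S = 130): V_0 = e^(−0.01)·[0.4001·45.0758 + 0.5999·0.0000] = 17.8543

£17.85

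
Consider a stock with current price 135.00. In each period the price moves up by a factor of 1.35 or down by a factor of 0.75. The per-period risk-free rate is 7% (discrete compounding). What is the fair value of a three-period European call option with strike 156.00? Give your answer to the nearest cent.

Risk-neutral probability p = (1 + 0.07 − 0.75)/(1.35 − 0.75) = 0.3200/0.6000 = 0.5333
Terminal stock prices: S_uuu = 332.2, S_uud = 184.5, S_udd = 102.5, S_ddd = 56.95
Terminal payoffs (S − K): max(176.2, 0) = 176.2, max(28.53, 0) = 28.53, max(-53.48, 0) = 0, max(-99.05, 0) = 0
Node uu (S = 246): V_uu = 1/1.07·[0.5333·176.1506 + 0.4667·28.5281] = 100.2431
Node ud (S = 136.7): V_ud = 1/1.07·[0.5333·28.5281 + 0.4667·0.0000] = 14.2196
Node dd (S = 75.94): V_dd = 1/1.07·[0.5333·0.0000 + 0.4667·0.0000] = 0.0000
Node u (S = 182.2): V_u = 1/1.07·[0.5333·100.2431 + 0.4667·14.2196] = 56.1671
Node d (S = 101.2): V_d = 1/1.07·[0.5333·14.2196 + 0.4667·0.0000] = 7.0877
Node 0 (S = 135): V_0 = 1/1.07·[0.5333·56.1671 + 0.4667·7.0877] = 31.0873

31.09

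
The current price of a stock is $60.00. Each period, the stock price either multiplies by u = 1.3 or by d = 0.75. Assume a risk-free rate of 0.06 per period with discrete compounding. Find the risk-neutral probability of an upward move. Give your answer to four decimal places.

Risk-neutral probability p = (1 + 0.06 − 0.75)/(1.3 − 0.75) = 0.3100/0.5500 = 0.5636

p = 0.5636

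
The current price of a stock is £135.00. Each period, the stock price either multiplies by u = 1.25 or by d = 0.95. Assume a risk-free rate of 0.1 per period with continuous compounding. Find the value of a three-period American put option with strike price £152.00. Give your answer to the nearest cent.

Risk-neutral probability p = (e^0.1 − 0.95)/(1.25 − 0.95) = 0.1552/0.3000 = 0.5172
Terminal stock prices: S_uuu = 263.7, S_uud = 200.4, S_udd = 152.3, S_ddd = 115.7
Terminal payoffs (K − S): max(-111.7, 0) = 0, max(-48.39, 0) = 0, max(-0.2969, 0) = 0, max(36.25, 0) = 36.25
Node uu (S = 210.9): continuation = e^(−0.1)·[0.5172·0.0000 + 0.4828·0.0000] = 0.0000; exercise value = 0.0000 ≤ continuation, so V_uu = 0.0000
Node ud (S = 160.3): continuation = e^(−0.1)·[0.5172·0.0000 + 0.4828·0.0000] = 0.0000; exercise value = 0.0000 ≤ continuation, so V_ud = 0.0000
Node dd (S = 121.8): continuation = e^(−0.1)·[0.5172·0.0000 + 0.4828·36.2544] = 15.8367; exercise value = 30.1625 > continuation, so V_dd = 30.1625 (exercise)
Node u (S = 168.8): continuation = e^(−0.1)·[0.5172·0.0000 + 0.4828·0.0000] = 0.0000; exercise value = 0.0000 ≤ continuation, so V_u = 0.0000
Node d (S = 128.2): continuation = e^(−0.1)·[0.5172·0.0000 + 0.4828·30.1625] = 13.1757; exercise value = 23.7500 > continuation, so V_d = 23.7500 (exercise)
Node 0 (S = 135): continuation = e^(−0.1)·[0.5172·0.0000 + 0.4828·23.7500] = 10.3745; exercise value = 17.0000 > continuation, so V_0 = 17.0000 (exercise)

£17.00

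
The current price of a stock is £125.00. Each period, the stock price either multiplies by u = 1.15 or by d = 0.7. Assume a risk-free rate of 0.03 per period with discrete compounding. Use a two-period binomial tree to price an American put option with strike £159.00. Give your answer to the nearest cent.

£34.00

Risk-neutral probability p = (1 + 0.03 − 0.7)/(1.15 − 0.7) = 0.3300/0.4500 = 0.7333
Terminal stock prices: S_uu = 165.3, S_ud = 100.6, S_dd = 61.25
Terminal payoffs (K − S): max(-6.312, 0) = 0, max(58.38, 0) = 58.38, max(97.75, 0) = 97.75
Node u (S = 143.8): continuation = 1/1.03·[0.7333·0.0000 + 0.2667·58.3750] = 15.1133; exercise value = 15.2500 > continuation, so V_u = 15.2500 (exercise)
Node d (S = 87.5): continuation = 1/1.03·[0.7333·58.3750 + 0.2667·97.7500] = 66.8689; exercise value = 71.5000 > continuation, so V_d = 71.5000 (exercise)
Node 0 (S = 125): continuation = 1/1.03·[0.7333·15.2500 + 0.2667·71.5000] = 29.3689; exercise value = 34.0000 > continuation, so V_0 = 34.0000 (exercise)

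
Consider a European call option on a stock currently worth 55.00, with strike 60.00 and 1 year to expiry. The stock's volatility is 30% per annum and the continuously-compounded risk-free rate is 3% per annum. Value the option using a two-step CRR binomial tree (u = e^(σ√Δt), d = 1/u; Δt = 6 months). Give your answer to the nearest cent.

CRR parameters: u = e^(σ√Δt) = e^(0.3·√0.5) = 1.2363, d = 1/u = 0.8089
Per-period rate: rΔt = 0.03·0.5 = 0.015, so R = e^0.015 = 1.0151
Risk-neutral probability p = (e^0.015 − 0.8089)/(1.2363 − 0.8089) = 0.2063/0.4275 = 0.4825
Terminal stock prices: S_uu = 84.07, S_ud = 55, S_dd = 35.98
Terminal payoffs (S − K): max(24.07, 0) = 24.07, max(-5, 0) = 0, max(-24.02, 0) = 0
Node u (S = 68): V_u = e^(−0.015)·[0.4825·24.0656 + 0.5175·0.0000] = 11.4393
Node d (S = 44.49): V_d = e^(−0.015)·[0.4825·0.0000 + 0.5175·0.0000] = 0.0000
Node 0 (S = 55): V_0 = e^(−0.015)·[0.4825·11.4393 + 0.5175·0.0000] = 5.4375

5.44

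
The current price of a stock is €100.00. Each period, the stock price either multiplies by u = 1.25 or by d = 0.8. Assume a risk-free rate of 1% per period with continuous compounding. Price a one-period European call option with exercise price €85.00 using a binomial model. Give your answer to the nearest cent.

Risk-neutral probability p = (e^0.01 − 0.8)/(1.25 − 0.8) = 0.2101/0.4500 = 0.4668
Terminal stock prices: S_u = 125, S_d = 80
Terminal payoffs (S − K): max(40, 0) = 40, max(-5, 0) = 0
Node 0 (S = 100): V_0 = e^(−0.01)·[0.4668·40.0000 + 0.5332·0.0000] = 18.4853

€18.49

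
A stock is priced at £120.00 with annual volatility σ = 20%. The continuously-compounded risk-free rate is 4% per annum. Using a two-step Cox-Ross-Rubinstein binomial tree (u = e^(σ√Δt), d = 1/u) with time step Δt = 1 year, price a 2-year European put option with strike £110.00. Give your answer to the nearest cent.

£5.49

CRR parameters: u = e^(σ√Δt) = e^(0.2·√1) = 1.2214, d = 1/u = 0.8187
Per-period rate: rΔt = 0.04·1 = 0.04, so R = e^0.04 = 1.0408
Risk-neutral probability p = (e^0.04 − 0.8187)/(1.2214 − 0.8187) = 0.2221/0.4027 = 0.5515
Terminal stock prices: S_uu = 179, S_ud = 120, S_dd = 80.44
Terminal payoffs (K − S): max(-69.02, 0) = 0, max(-10, 0) = 0, max(29.56, 0) = 29.56
Node u (S = 146.6): V_u = e^(−0.04)·[0.5515·0.0000 + 0.4485·0.0000] = 0.0000
Node d (S = 98.25): V_d = e^(−0.04)·[0.5515·0.0000 + 0.4485·29.5616] = 12.7381
Node 0 (S = 120): V_0 = e^(−0.04)·[0.5515·0.0000 + 0.4485·12.7381] = 5.4888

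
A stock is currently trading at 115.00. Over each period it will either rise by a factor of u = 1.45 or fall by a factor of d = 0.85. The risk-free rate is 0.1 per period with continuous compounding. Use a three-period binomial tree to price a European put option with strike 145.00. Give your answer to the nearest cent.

18.12

Risk-neutral probability p = (e^0.1 − 0.85)/(1.45 − 0.85) = 0.2552/0.6000 = 0.4253
Terminal stock prices: S_uuu = 350.6, S_uud = 205.5, S_udd = 120.5, S_ddd = 70.62
Terminal payoffs (K − S): max(-205.6, 0) = 0, max(-60.52, 0) = 0, max(24.52, 0) = 24.52, max(74.38, 0) = 74.38
Node uu (S = 241.8): V_uu = e^(−0.1)·[0.4253·0.0000 + 0.5747·0.0000] = 0.0000
Node ud (S = 141.7): V_ud = e^(−0.1)·[0.4253·0.0000 + 0.5747·24.5231] = 12.7526
Node dd (S = 83.09): V_dd = e^(−0.1)·[0.4253·24.5231 + 0.5747·74.3756] = 48.1139
Node u (S = 166.8): V_u = e^(−0.1)·[0.4253·0.0000 + 0.5747·12.7526] = 6.6317
Node d (S = 97.75): V_d = e^(−0.1)·[0.4253·12.7526 + 0.5747·48.1139] = 29.9278
Node 0 (S = 115): V_0 = e^(−0.1)·[0.4253·6.6317 + 0.5747·29.9278] = 18.1151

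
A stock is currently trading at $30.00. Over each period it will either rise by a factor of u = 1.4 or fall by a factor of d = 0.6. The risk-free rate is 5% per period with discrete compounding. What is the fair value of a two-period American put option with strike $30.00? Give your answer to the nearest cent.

$6.07

Risk-neutral probability p = (1 + 0.05 − 0.6)/(1.4 − 0.6) = 0.4500/0.8000 = 0.5625
Terminal stock prices: S_uu = 58.8, S_ud = 25.2, S_dd = 10.8
Terminal payoffs (K − S): max(-28.8, 0) = 0, max(4.8, 0) = 4.8, max(19.2, 0) = 19.2
Node u (S = 42): continuation = 1/1.05·[0.5625·0.0000 + 0.4375·4.8000] = 2.0000; exercise value = 0.0000 ≤ continuation, so V_u = 2.0000
Node d (S = 18): continuation = 1/1.05·[0.5625·4.8000 + 0.4375·19.2000] = 10.5714; exercise value = 12.0000 > continuation, so V_d = 12.0000 (exercise)
Node 0 (S = 30): continuation = 1/1.05·[0.5625·2.0000 + 0.4375·12.0000] = 6.0714; exercise value = 0.0000 ≤ continuation, so V_0 = 6.0714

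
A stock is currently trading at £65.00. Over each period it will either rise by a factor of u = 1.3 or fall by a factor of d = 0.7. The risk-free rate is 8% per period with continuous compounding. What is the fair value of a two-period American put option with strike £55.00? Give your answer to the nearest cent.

Risk-neutral probability p = (e^0.08 − 0.7)/(1.3 − 0.7) = 0.3833/0.6000 = 0.6388
Terminal stock prices: S_uu = 109.9, S_ud = 59.15, S_dd = 31.85
Terminal payoffs (K − S): max(-54.85, 0) = 0, max(-4.15, 0) = 0, max(23.15, 0) = 23.15
Node u (S = 84.5): continuation = e^(−0.08)·[0.6388·0.0000 + 0.3612·0.0000] = 0.0000; exercise value = 0.0000 ≤ continuation, so V_u = 0.0000
Node d (S = 45.5): continuation = e^(−0.08)·[0.6388·0.0000 + 0.3612·23.1500] = 7.7186; exercise value = 9.5000 > continuation, so V_d = 9.5000 (exercise)
Node 0 (S = 65): continuation = e^(−0.08)·[0.6388·0.0000 + 0.3612·9.5000] = 3.1675; exercise value = 0.0000 ≤ continuation, so V_0 = 3.1675

£3.17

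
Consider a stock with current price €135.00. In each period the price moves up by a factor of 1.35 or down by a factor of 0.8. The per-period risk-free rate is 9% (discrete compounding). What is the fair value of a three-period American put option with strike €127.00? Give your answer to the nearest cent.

Risk-neutral probability p = (1 + 0.09 − 0.8)/(1.35 − 0.8) = 0.2900/0.5500 = 0.5273
Terminal stock prices: S_uuu = 332.2, S_uud = 196.8, S_udd = 116.6, S_ddd = 69.12
Terminal payoffs (K − S): max(-205.2, 0) = 0, max(-69.83, 0) = 0, max(10.36, 0) = 10.36, max(57.88, 0) = 57.88
Node uu (S = 246): continuation = 1/1.09·[0.5273·0.0000 + 0.4727·0.0000] = 0.0000; exercise value = 0.0000 ≤ continuation, so V_uu = 0.0000
Node ud (S = 145.8): continuation = 1/1.09·[0.5273·0.0000 + 0.4727·10.3600] = 4.4931; exercise value = 0.0000 ≤ continuation, so V_ud = 4.4931
Node dd (S = 86.4): continuation = 1/1.09·[0.5273·10.3600 + 0.4727·57.8800] = 30.1138; exercise value = 40.6000 > continuation, so V_dd = 40.6000 (exercise)
Node u (S = 182.2): continuation = 1/1.09·[0.5273·0.0000 + 0.4727·4.4931] = 1.9486; exercise value = 0.0000 ≤ continuation, so V_u = 1.9486
Node d (S = 108): continuation = 1/1.09·[0.5273·4.4931 + 0.4727·40.6000] = 19.7815; exercise value = 19.0000 ≤ continuation, so V_d = 19.7815
Node 0 (S = 135): continuation = 1/1.09·[0.5273·1.9486 + 0.4727·19.7815] = 9.5217; exercise value = 0.0000 ≤ continuation, so V_0 = 9.5217

€9.52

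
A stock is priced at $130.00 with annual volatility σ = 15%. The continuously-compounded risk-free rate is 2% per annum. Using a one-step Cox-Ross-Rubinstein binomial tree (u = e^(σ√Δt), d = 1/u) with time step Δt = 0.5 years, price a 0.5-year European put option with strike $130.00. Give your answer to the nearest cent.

$6.21

CRR parameters: u = e^(σ√Δt) = e^(0.15·√0.5) = 1.1119, d = 1/u = 0.8994
Per-period rate: rΔt = 0.02·0.5 = 0.01, so R = e^0.01 = 1.0101
Risk-neutral probability p = (e^0.01 − 0.8994)/(1.1119 − 0.8994) = 0.1107/0.2125 = 0.5208
Terminal stock prices: S_u = 144.5, S_d = 116.9
Terminal payoffs (K − S): max(-14.55, 0) = 0, max(13.08, 0) = 13.08
Node 0 (S = 130): V_0 = e^(−0.01)·[0.5208·0.0000 + 0.4792·13.0825] = 6.2068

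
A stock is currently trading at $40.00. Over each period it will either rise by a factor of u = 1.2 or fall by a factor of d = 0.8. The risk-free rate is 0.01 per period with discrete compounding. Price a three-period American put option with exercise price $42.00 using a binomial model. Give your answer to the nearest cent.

Risk-neutral probability p = (1 + 0.01 − 0.8)/(1.2 − 0.8) = 0.2100/0.4000 = 0.5250
Terminal stock prices: S_uuu = 69.12, S_uud = 46.08, S_udd = 30.72, S_ddd = 20.48
Terminal payoffs (K − S): max(-27.12, 0) = 0, max(-4.08, 0) = 0, max(11.28, 0) = 11.28, max(21.52, 0) = 21.52
Node uu (S = 57.6): continuation = 1/1.01·[0.5250·0.0000 + 0.4750·0.0000] = 0.0000; exercise value = 0.0000 ≤ continuation, so V_uu = 0.0000
Node ud (S = 38.4): continuation = 1/1.01·[0.5250·0.0000 + 0.4750·11.2800] = 5.3050; exercise value = 3.6000 ≤ continuation, so V_ud = 5.3050
Node dd (S = 25.6): continuation = 1/1.01·[0.5250·11.2800 + 0.4750·21.5200] = 15.9842; exercise value = 16.4000 > continuation, so V_dd = 16.4000 (exercise)
Node u (S = 48): continuation = 1/1.01·[0.5250·0.0000 + 0.4750·5.3050] = 2.4949; exercise value = 0.0000 ≤ continuation, so V_u = 2.4949
Node d (S = 32): continuation = 1/1.01·[0.5250·5.3050 + 0.4750·16.4000] = 10.4704; exercise value = 10.0000 ≤ continuation, so V_d = 10.4704
Node 0 (S = 40): continuation = 1/1.01·[0.5250·2.4949 + 0.4750·10.4704] = 6.2211; exercise value = 2.0000 ≤ continuation, so V_0 = 6.2211

$6.22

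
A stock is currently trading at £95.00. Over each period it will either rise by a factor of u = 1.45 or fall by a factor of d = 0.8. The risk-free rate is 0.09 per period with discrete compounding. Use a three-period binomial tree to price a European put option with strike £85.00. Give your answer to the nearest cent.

£4.77

Risk-neutral probability p = (1 + 0.09 − 0.8)/(1.45 − 0.8) = 0.2900/0.6500 = 0.4462
Terminal stock prices: S_uuu = 289.6, S_uud = 159.8, S_udd = 88.16, S_ddd = 48.64
Terminal payoffs (K − S): max(-204.6, 0) = 0, max(-74.79, 0) = 0, max(-3.16, 0) = 0, max(36.36, 0) = 36.36
Node uu (S = 199.7): V_uu = 1/1.09·[0.4462·0.0000 + 0.5538·0.0000] = 0.0000
Node ud (S = 110.2): V_ud = 1/1.09·[0.4462·0.0000 + 0.5538·0.0000] = 0.0000
Node dd (S = 60.8): V_dd = 1/1.09·[0.4462·0.0000 + 0.5538·36.3600] = 18.4751
Node u (S = 137.8): V_u = 1/1.09·[0.4462·0.0000 + 0.5538·0.0000] = 0.0000
Node d (S = 76): V_d = 1/1.09·[0.4462·0.0000 + 0.5538·18.4751] = 9.3875
Node 0 (S = 95): V_0 = 1/1.09·[0.4462·0.0000 + 0.5538·9.3875] = 4.7699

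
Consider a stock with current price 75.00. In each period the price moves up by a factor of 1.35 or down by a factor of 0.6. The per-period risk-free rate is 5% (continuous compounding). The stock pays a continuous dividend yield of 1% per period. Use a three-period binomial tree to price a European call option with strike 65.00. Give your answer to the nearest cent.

Per-period risk-free factor R = e^0.05 = 1.0513; dividend-adjusted growth = e^(0.05−0.01) = 1.0408.
Risk-neutral probability p = (1.0408 − 0.6)/(1.35 − 0.6) = 0.4408/0.7500 = 0.5877
Terminal stock prices: S_uuu = 184.5, S_uud = 82.01, S_udd = 36.45, S_ddd = 16.2
Terminal payoffs (S − K): max(119.5, 0) = 119.5, max(17.01, 0) = 17.01, max(-28.55, 0) = 0, max(-48.8, 0) = 0
Node uu (S = 136.7): V_uu = e^(−0.05)·[0.5877·119.5281 + 0.4123·17.0125] = 73.4975
Node ud (S = 60.75): V_ud = e^(−0.05)·[0.5877·17.0125 + 0.4123·0.0000] = 9.5114
Node dd (S = 27): V_dd = e^(−0.05)·[0.5877·0.0000 + 0.4123·0.0000] = 0.0000
Node u (S = 101.2): V_u = e^(−0.05)·[0.5877·73.4975 + 0.4123·9.5114] = 44.8211
Node d (S = 45): V_d = e^(−0.05)·[0.5877·9.5114 + 0.4123·0.0000] = 5.3177
Node 0 (S = 75): V_0 = e^(−0.05)·[0.5877·44.8211 + 0.4123·5.3177] = 27.1440

27.14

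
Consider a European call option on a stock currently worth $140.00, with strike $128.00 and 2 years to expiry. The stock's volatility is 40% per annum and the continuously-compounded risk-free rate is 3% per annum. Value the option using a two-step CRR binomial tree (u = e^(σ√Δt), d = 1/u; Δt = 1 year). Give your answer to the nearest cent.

CRR parameters: u = e^(σ√Δt) = e^(0.4·√1) = 1.4918, d = 1/u = 0.6703
Per-period rate: rΔt = 0.03·1 = 0.03, so R = e^0.03 = 1.0305
Risk-neutral probability p = (e^0.03 − 0.6703)/(1.4918 − 0.6703) = 0.3601/0.8215 = 0.4384
Terminal stock prices: S_uu = 311.6, S_ud = 140, S_dd = 62.91
Terminal payoffs (S − K): max(183.6, 0) = 183.6, max(12, 0) = 12, max(-65.09, 0) = 0
Node u (S = 208.9): V_u = e^(−0.03)·[0.4384·183.5757 + 0.5616·12.0000] = 84.6384
Node d (S = 93.84): V_d = e^(−0.03)·[0.4384·12.0000 + 0.5616·0.0000] = 5.1051
Node 0 (S = 140): V_0 = e^(−0.03)·[0.4384·84.6384 + 0.5616·5.1051] = 38.7899

$38.79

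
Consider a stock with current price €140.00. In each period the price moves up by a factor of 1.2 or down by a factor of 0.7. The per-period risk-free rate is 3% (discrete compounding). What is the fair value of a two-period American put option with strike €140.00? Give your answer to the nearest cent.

Risk-neutral probability p = (1 + 0.03 − 0.7)/(1.2 − 0.7) = 0.3300/0.5000 = 0.6600
Terminal stock prices: S_uu = 201.6, S_ud = 117.6, S_dd = 68.6
Terminal payoffs (K − S): max(-61.6, 0) = 0, max(22.4, 0) = 22.4, max(71.4, 0) = 71.4
Node u (S = 168): continuation = 1/1.03·[0.6600·0.0000 + 0.3400·22.4000] = 7.3942; exercise value = 0.0000 ≤ continuation, so V_u = 7.3942
Node d (S = 98): continuation = 1/1.03·[0.6600·22.4000 + 0.3400·71.4000] = 37.9223; exercise value = 42.0000 > continuation, so V_d = 42.0000 (exercise)
Node 0 (S = 140): continuation = 1/1.03·[0.6600·7.3942 + 0.3400·42.0000] = 18.6021; exercise value = 0.0000 ≤ continuation, so V_0 = 18.6021

€18.60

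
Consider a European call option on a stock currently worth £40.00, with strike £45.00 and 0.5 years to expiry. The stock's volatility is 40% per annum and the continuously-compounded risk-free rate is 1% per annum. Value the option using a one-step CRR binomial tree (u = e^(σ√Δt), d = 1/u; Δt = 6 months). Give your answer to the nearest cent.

CRR parameters: u = e^(σ√Δt) = e^(0.4·√0.5) = 1.3269, d = 1/u = 0.7536
Per-period rate: rΔt = 0.01·0.5 = 0.005, so R = e^0.005 = 1.0050
Risk-neutral probability p = (e^0.005 − 0.7536)/(1.3269 − 0.7536) = 0.2514/0.5733 = 0.4385
Terminal stock prices: S_u = 53.08, S_d = 30.15
Terminal payoffs (S − K): max(8.076, 0) = 8.076, max(-14.85, 0) = 0
Node 0 (S = 40): V_0 = e^(−0.005)·[0.4385·8.0759 + 0.5615·0.0000] = 3.5236

£3.52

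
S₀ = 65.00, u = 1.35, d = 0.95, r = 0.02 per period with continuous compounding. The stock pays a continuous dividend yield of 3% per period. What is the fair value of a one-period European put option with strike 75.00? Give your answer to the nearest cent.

11.69

Per-period risk-free factor R = e^0.02 = 1.0202; dividend-adjusted growth = e^(0.02−0.03) = 0.9900.
Risk-neutral probability p = (0.9900 − 0.95)/(1.35 − 0.95) = 0.0400/0.4000 = 0.1001
Terminal stock prices: S_u = 87.75, S_d = 61.75
Terminal payoffs (K − S): max(-12.75, 0) = 0, max(13.25, 0) = 13.25
Node 0 (S = 65): V_0 = e^(−0.02)·[0.1001·0.0000 + 0.8999·13.2500] = 11.6873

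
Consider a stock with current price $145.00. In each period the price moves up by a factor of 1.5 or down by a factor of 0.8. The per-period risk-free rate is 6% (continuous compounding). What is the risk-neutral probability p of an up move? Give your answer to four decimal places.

Risk-neutral probability p = (e^0.06 − 0.8)/(1.5 − 0.8) = 0.2618/0.7000 = 0.3741

p = 0.3741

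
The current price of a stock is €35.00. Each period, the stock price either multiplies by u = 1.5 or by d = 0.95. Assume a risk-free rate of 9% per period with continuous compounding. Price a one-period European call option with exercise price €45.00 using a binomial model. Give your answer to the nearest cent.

€1.80

Risk-neutral probability p = (e^0.09 − 0.95)/(1.5 − 0.95) = 0.1442/0.5500 = 0.2621
Terminal stock prices: S_u = 52.5, S_d = 33.25
Terminal payoffs (S − K): max(7.5, 0) = 7.5, max(-11.75, 0) = 0
Node 0 (S = 35): V_0 = e^(−0.09)·[0.2621·7.5000 + 0.7379·0.0000] = 1.7968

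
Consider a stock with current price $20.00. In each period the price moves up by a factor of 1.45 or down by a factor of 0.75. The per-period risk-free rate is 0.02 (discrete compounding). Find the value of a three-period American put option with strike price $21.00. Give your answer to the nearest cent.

Risk-neutral probability p = (1 + 0.02 − 0.75)/(1.45 − 0.75) = 0.2700/0.7000 = 0.3857
Terminal stock prices: S_uuu = 60.97, S_uud = 31.54, S_udd = 16.31, S_ddd = 8.438
Terminal payoffs (K − S): max(-39.97, 0) = 0, max(-10.54, 0) = 0, max(4.688, 0) = 4.688, max(12.56, 0) = 12.56
Node uu (S = 42.05): continuation = 1/1.02·[0.3857·0.0000 + 0.6143·0.0000] = 0.0000; exercise value = 0.0000 ≤ continuation, so V_uu = 0.0000
Node ud (S = 21.75): continuation = 1/1.02·[0.3857·0.0000 + 0.6143·4.6875] = 2.8230; exercise value = 0.0000 ≤ continuation, so V_ud = 2.8230
Node dd (S = 11.25): continuation = 1/1.02·[0.3857·4.6875 + 0.6143·12.5625] = 9.3382; exercise value = 9.7500 > continuation, so V_dd = 9.7500 (exercise)
Node u (S = 29): continuation = 1/1.02·[0.3857·0.0000 + 0.6143·2.8230] = 1.7001; exercise value = 0.0000 ≤ continuation, so V_u = 1.7001
Node d (S = 15): continuation = 1/1.02·[0.3857·2.8230 + 0.6143·9.7500] = 6.9394; exercise value = 6.0000 ≤ continuation, so V_d = 6.9394
Node 0 (S = 20): continuation = 1/1.02·[0.3857·1.7001 + 0.6143·6.9394] = 4.8221; exercise value = 1.0000 ≤ continuation, so V_0 = 4.8221

$4.82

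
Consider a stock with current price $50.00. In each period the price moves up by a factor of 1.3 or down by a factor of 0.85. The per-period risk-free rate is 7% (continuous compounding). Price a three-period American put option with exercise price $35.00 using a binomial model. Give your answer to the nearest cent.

$0.45

Risk-neutral probability p = (e^0.07 − 0.85)/(1.3 − 0.85) = 0.2225/0.4500 = 0.4945
Terminal stock prices: S_uuu = 109.9, S_uud = 71.83, S_udd = 46.96, S_ddd = 30.71
Terminal payoffs (K − S): max(-74.85, 0) = 0, max(-36.83, 0) = 0, max(-11.96, 0) = 0, max(4.294, 0) = 4.294
Node uu (S = 84.5): continuation = e^(−0.07)·[0.4945·0.0000 + 0.5055·0.0000] = 0.0000; exercise value = 0.0000 ≤ continuation, so V_uu = 0.0000
Node ud (S = 55.25): continuation = e^(−0.07)·[0.4945·0.0000 + 0.5055·0.0000] = 0.0000; exercise value = 0.0000 ≤ continuation, so V_ud = 0.0000
Node dd (S = 36.12): continuation = e^(−0.07)·[0.4945·0.0000 + 0.5055·4.2938] = 2.0239; exercise value = 0.0000 ≤ continuation, so V_dd = 2.0239
Node u (S = 65): continuation = e^(−0.07)·[0.4945·0.0000 + 0.5055·0.0000] = 0.0000; exercise value = 0.0000 ≤ continuation, so V_u = 0.0000
Node d (S = 42.5): continuation = e^(−0.07)·[0.4945·0.0000 + 0.5055·2.0239] = 0.9540; exercise value = 0.0000 ≤ continuation, so V_d = 0.9540
Node 0 (S = 50): continuation = e^(−0.07)·[0.4945·0.0000 + 0.5055·0.9540] = 0.4497; exercise value = 0.0000 ≤ continuation, so V_0 = 0.4497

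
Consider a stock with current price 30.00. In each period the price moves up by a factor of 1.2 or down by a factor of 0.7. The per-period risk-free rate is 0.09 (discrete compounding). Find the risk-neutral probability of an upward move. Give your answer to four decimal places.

p = 0.7800

Risk-neutral probability p = (1 + 0.09 − 0.7)/(1.2 − 0.7) = 0.3900/0.5000 = 0.7800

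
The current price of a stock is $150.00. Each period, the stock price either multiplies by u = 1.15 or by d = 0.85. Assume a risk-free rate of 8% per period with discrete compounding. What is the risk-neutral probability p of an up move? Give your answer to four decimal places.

Risk-neutral probability p = (1 + 0.08 − 0.85)/(1.15 − 0.85) = 0.2300/0.3000 = 0.7667

p = 0.7667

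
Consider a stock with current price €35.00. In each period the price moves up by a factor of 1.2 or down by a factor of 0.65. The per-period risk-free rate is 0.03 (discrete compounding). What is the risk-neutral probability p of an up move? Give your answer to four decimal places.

p = 0.6909

Risk-neutral probability p = (1 + 0.03 − 0.65)/(1.2 − 0.65) = 0.3800/0.5500 = 0.6909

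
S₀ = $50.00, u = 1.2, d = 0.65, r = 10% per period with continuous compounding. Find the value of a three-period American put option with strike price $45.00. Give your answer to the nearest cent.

Risk-neutral probability p = (e^0.1 − 0.65)/(1.2 − 0.65) = 0.4552/0.5500 = 0.8276
Terminal stock prices: S_uuu = 86.4, S_uud = 46.8, S_udd = 25.35, S_ddd = 13.73
Terminal payoffs (K − S): max(-41.4, 0) = 0, max(-1.8, 0) = 0, max(19.65, 0) = 19.65, max(31.27, 0) = 31.27
Node uu (S = 72): continuation = e^(−0.1)·[0.8276·0.0000 + 0.1724·0.0000] = 0.0000; exercise value = 0.0000 ≤ continuation, so V_uu = 0.0000
Node ud (S = 39): continuation = e^(−0.1)·[0.8276·0.0000 + 0.1724·19.6500] = 3.0656; exercise value = 6.0000 > continuation, so V_ud = 6.0000 (exercise)
Node dd (S = 21.13): continuation = e^(−0.1)·[0.8276·19.6500 + 0.1724·31.2687] = 19.5927; exercise value = 23.8750 > continuation, so V_dd = 23.8750 (exercise)
Node u (S = 60): continuation = e^(−0.1)·[0.8276·0.0000 + 0.1724·6.0000] = 0.9361; exercise value = 0.0000 ≤ continuation, so V_u = 0.9361
Node d (S = 32.5): continuation = e^(−0.1)·[0.8276·6.0000 + 0.1724·23.8750] = 8.2177; exercise value = 12.5000 > continuation, so V_d = 12.5000 (exercise)
Node 0 (S = 50): continuation = e^(−0.1)·[0.8276·0.9361 + 0.1724·12.5000] = 2.6511; exercise value = 0.0000 ≤ continuation, so V_0 = 2.6511

$2.65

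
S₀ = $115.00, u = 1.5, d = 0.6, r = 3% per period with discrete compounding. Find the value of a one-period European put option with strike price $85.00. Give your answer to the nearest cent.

$8.11

Risk-neutral probability p = (1 + 0.03 − 0.6)/(1.5 − 0.6) = 0.4300/0.9000 = 0.4778
Terminal stock prices: S_u = 172.5, S_d = 69
Terminal payoffs (K − S): max(-87.5, 0) = 0, max(16, 0) = 16
Node 0 (S = 115): V_0 = 1/1.03·[0.4778·0.0000 + 0.5222·16.0000] = 8.1122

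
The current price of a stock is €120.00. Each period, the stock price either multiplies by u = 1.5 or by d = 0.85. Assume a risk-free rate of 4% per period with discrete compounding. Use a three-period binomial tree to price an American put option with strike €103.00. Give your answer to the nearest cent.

€9.23

Risk-neutral probability p = (1 + 0.04 − 0.85)/(1.5 − 0.85) = 0.1900/0.6500 = 0.2923
Terminal stock prices: S_uuu = 405, S_uud = 229.5, S_udd = 130, S_ddd = 73.69
Terminal payoffs (K − S): max(-302, 0) = 0, max(-126.5, 0) = 0, max(-27.05, 0) = 0, max(29.31, 0) = 29.31
Node uu (S = 270): continuation = 1/1.04·[0.2923·0.0000 + 0.7077·0.0000] = 0.0000; exercise value = 0.0000 ≤ continuation, so V_uu = 0.0000
Node ud (S = 153): continuation = 1/1.04·[0.2923·0.0000 + 0.7077·0.0000] = 0.0000; exercise value = 0.0000 ≤ continuation, so V_ud = 0.0000
Node dd (S = 86.7): continuation = 1/1.04·[0.2923·0.0000 + 0.7077·29.3050] = 19.9413; exercise value = 16.3000 ≤ continuation, so V_dd = 19.9413
Node u (S = 180): continuation = 1/1.04·[0.2923·0.0000 + 0.7077·0.0000] = 0.0000; exercise value = 0.0000 ≤ continuation, so V_u = 0.0000
Node d (S = 102): continuation = 1/1.04·[0.2923·0.0000 + 0.7077·19.9413] = 13.5695; exercise value = 1.0000 ≤ continuation, so V_d = 13.5695
Node 0 (S = 120): continuation = 1/1.04·[0.2923·0.0000 + 0.7077·13.5695] = 9.2337; exercise value = 0.0000 ≤ continuation, so V_0 = 9.2337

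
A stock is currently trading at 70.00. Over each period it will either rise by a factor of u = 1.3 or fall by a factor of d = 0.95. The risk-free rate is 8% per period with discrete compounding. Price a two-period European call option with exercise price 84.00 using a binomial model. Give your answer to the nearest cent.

5.04

Risk-neutral probability p = (1 + 0.08 − 0.95)/(1.3 − 0.95) = 0.1300/0.3500 = 0.3714
Terminal stock prices: S_uu = 118.3, S_ud = 86.45, S_dd = 63.17
Terminal payoffs (S − K): max(34.3, 0) = 34.3, max(2.45, 0) = 2.45, max(-20.83, 0) = 0
Node u (S = 91): V_u = 1/1.08·[0.3714·34.3000 + 0.6286·2.4500] = 13.2222
Node d (S = 66.5): V_d = 1/1.08·[0.3714·2.4500 + 0.6286·0.0000] = 0.8426
Node 0 (S = 70): V_0 = 1/1.08·[0.3714·13.2222 + 0.6286·0.8426] = 5.0377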